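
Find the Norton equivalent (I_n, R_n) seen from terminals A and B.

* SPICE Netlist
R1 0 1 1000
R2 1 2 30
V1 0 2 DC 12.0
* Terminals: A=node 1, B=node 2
Find the Thévenin equivalent first; then I_n = V_th/R_th and R_n = R_th.
Step 1 — V_th is the open-circuit voltage V_A - V_B (nothing connected across the terminals).
Nodal analysis, taking node 2 as the 0 V reference.
Source V1 fixes V_0 = 12 V.
KCL at each unknown node (sum of currents leaving = 0; resistances in Ω):
  Node 1: (V_1 - 12)/1000 + (V_1 - 0)/30 = 0
Collecting terms: 0.03433 × V_1 = 0.012  =>  V_1 = 0.3495 V
V_th = V_1 - V_2 = 0.3495 - 0 = 0.3495 V
Step 2 — R_th: zero the source — replace V1 by a short circuit (node 2 merges into node 0) — and find the resistance seen between A (node 1) and B (node 0).
Reduce the network between node 1 (A) and node 0 (B) by series/parallel combination:
  Rp1 = R1 ‖ R2 (parallel, both between nodes 0 and 1) = 1/(1/1000 + 1/30) = 29.13 Ω
R_th = 29.13 Ω
I_n = V_th/R_th = 0.3495/29.13 = 0.012 A, and R_n = R_th = 29.13 Ω

Final answer: I_n = 0.012 A, R_n = 29.13 Ω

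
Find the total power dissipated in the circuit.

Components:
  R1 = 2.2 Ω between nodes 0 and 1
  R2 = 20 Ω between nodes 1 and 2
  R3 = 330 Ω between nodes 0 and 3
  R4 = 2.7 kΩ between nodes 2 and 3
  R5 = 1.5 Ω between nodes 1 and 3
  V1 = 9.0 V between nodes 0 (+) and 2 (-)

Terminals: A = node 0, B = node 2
Nodal analysis, taking node 2 as the 0 V reference.
Source V1 fixes V_0 = 9 V.
KCL at each unknown node (sum of currents leaving = 0; resistances in Ω):
  Node 1: (V_1 - 9)/2.2 + (V_1 - 0)/20 + (V_1 - V_3)/1.5 = 0
  Node 3: (V_3 - 9)/330 + (V_3 - 0)/2700 + (V_3 - V_1)/1.5 = 0
Collecting terms (coefficients in siemens):
  1.171·V_1 - 0.6667·V_3 = 4.091
  0.6701·V_3 - 0.6667·V_1 = 0.02727
Determinant D = (1.171)(0.6701) - (-0.6667)(-0.6667) = 0.3403
V_1 = [(4.091)(0.6701) - (-0.6667)(0.02727)]/D = 8.108 V
V_3 = [(1.171)(0.02727) - (4.091)(-0.6667)]/D = 8.107 V
Power in each resistor, P = (ΔV)²/R:
  P_R1 = (9 - 8.108)²/2.2 = 0.3621 W
  P_R2 = (8.108 - 0)²/20 = 3.287 W
  P_R3 = (9 - 8.107)²/330 = 0.002416 W
  P_R4 = (0 - 8.107)²/2700 = 0.02434 W
  P_R5 = (8.108 - 8.107)²/1.5 = 0.0000001321 W
P_total = P_R1 + P_R2 + P_R3 + P_R4 + P_R5 = 3.675 W

Final answer: 3.675 W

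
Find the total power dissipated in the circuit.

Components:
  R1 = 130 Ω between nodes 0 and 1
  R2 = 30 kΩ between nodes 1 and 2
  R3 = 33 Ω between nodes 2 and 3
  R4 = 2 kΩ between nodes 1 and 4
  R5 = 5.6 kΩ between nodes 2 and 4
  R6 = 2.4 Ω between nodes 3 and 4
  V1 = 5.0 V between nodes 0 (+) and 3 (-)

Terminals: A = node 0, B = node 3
Nodal analysis, taking node 3 as the 0 V reference.
Source V1 fixes V_0 = 5 V.
KCL at each unknown node (sum of currents leaving = 0; resistances in Ω):
  Node 1: (V_1 - 5)/130 + (V_1 - V_2)/30000 + (V_1 - V_4)/2000 = 0
  Node 2: (V_2 - V_1)/30000 + (V_2 - 0)/33 + (V_2 - V_4)/5600 = 0
  Node 4: (V_4 - V_1)/2000 + (V_4 - V_2)/5600 + (V_4 - 0)/2.4 = 0
Collecting terms (coefficients in siemens):
  0.008226·V_1 - 0.00003333·V_2 - 0.0005·V_4 = 0.03846
  0.03051·V_2 - 0.00003333·V_1 - 0.0001786·V_4 = 0
  0.4173·V_4 - 0.0005·V_1 - 0.0001786·V_2 = 0
Solving these 3 simultaneous equations (Gaussian elimination) gives:
  V_1 = 4.676 V, V_2 = 0.005141 V, V_4 = 0.005604 V
Power in each resistor, P = (ΔV)²/R:
  P_R1 = (5 - 4.676)²/130 = 0.0008067 W
  P_R2 = (4.676 - 0.005141)²/30000 = 0.0007273 W
  P_R3 = (0.005141 - 0)²/33 = 0.0000008009 W
  P_R4 = (4.676 - 0.005604)²/2000 = 0.01091 W
  P_R5 = (0.005141 - 0.005604)²/5600 = 0.00000000003838 W
  P_R6 = (0 - 0.005604)²/2.4 = 0.00001309 W
P_total = P_R1 + P_R2 + P_R3 + P_R4 + P_R5 + P_R6 = 0.01245 W

Final answer: 0.01245 W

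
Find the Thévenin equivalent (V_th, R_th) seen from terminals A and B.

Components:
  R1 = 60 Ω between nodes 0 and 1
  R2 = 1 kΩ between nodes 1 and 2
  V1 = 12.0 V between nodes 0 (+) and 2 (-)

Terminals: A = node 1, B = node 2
Step 1 — V_th is the open-circuit voltage V_A - V_B (nothing connected across the terminals).
Nodal analysis, taking node 2 as the 0 V reference.
Source V1 fixes V_0 = 12 V.
KCL at each unknown node (sum of currents leaving = 0; resistances in Ω):
  Node 1: (V_1 - 12)/60 + (V_1 - 0)/1000 = 0
Collecting terms: 0.01767 × V_1 = 0.2  =>  V_1 = 11.32 V
V_th = V_1 - V_2 = 11.32 - 0 = 11.32 V
Step 2 — R_th: zero the source — replace V1 by a short circuit (node 2 merges into node 0) — and find the resistance seen between A (node 1) and B (node 0).
Reduce the network between node 1 (A) and node 0 (B) by series/parallel combination:
  Rp1 = R1 ‖ R2 (parallel, both between nodes 0 and 1) = 1/(1/60 + 1/1000) = 56.6 Ω
R_th = 56.6 Ω

Final answer: V_th = 11.32 V, R_th = 56.6 Ω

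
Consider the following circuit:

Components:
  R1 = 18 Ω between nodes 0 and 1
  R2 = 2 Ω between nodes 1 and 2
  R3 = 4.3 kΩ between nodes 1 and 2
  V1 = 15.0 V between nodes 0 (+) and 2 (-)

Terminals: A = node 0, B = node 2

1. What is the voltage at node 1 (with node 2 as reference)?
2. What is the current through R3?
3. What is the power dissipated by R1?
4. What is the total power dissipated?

Nodal analysis, taking node 2 as the 0 V reference.
Source V1 fixes V_0 = 15 V.
KCL at each unknown node (sum of currents leaving = 0; resistances in Ω):
  Node 1: (V_1 - 15)/18 + (V_1 - 0)/2 + (V_1 - 0)/4300 = 0
Collecting terms: 0.5558 × V_1 = 0.8333  =>  V_1 = 1.499 V
Part 1:
  Read off the nodal solution: V_1 = 1.499 V
Part 2:
  I_R3 = (V_1 - V_2)/R3 = (1.499 - 0)/4300 = 0.0003487 A
  Magnitude: I_R3 = 0.0003487 A
Part 3:
  I_R1 = (V_0 - V_1)/R1 = (15 - 1.499)/18 = 0.75 A
  P_R1 = I_R1² × R1 = (0.75)² × 18 = 10.13 W
Part 4:
  Power in each resistor, P = (ΔV)²/R:
    P_R1 = (15 - 1.499)²/18 = 10.13 W
    P_R2 = (1.499 - 0)²/2 = 1.124 W
    P_R3 = (1.499 - 0)²/4300 = 0.0005228 W
  P_total = P_R1 + P_R2 + P_R3 = 11.25 W

Final answers:
1. V_1 = 1.499 V
2. I_R3 = 0.0003487 A
3. P_R1 = 10.13 W
4. P_total = 11.25 W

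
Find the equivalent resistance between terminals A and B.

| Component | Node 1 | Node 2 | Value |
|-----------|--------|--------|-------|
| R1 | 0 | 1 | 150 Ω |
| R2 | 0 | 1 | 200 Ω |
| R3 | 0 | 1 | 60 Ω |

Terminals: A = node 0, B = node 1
Reduce the network between node 0 (A) and node 1 (B) by series/parallel combination:
  Rp1 = R1 ‖ R2 ‖ R3 (parallel, all between nodes 0 and 1) = 1/(1/150 + 1/200 + 1/60) = 35.29 Ω
R_eq = 35.29 Ω

Final answer: 35.29 Ω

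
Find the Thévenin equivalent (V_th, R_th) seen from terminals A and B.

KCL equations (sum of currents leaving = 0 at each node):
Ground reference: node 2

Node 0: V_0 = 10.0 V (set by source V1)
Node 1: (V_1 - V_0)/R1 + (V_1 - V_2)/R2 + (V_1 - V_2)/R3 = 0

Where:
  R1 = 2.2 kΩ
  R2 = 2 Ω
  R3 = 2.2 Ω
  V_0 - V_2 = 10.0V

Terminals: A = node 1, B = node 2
Step 1 — V_th is the open-circuit voltage V_A - V_B (nothing connected across the terminals).
Nodal analysis, taking node 2 as the 0 V reference.
Source V1 fixes V_0 = 10 V.
KCL at each unknown node (sum of currents leaving = 0; resistances in Ω):
  Node 1: (V_1 - 10)/2200 + (V_1 - 0)/2 + (V_1 - 0)/2.2 = 0
Collecting terms: 0.955 × V_1 = 0.004545  =>  V_1 = 0.00476 V
V_th = V_1 - V_2 = 0.00476 - 0 = 0.00476 V
Step 2 — R_th: zero the source — replace V1 by a short circuit (node 2 merges into node 0) — and find the resistance seen between A (node 1) and B (node 0).
Reduce the network between node 1 (A) and node 0 (B) by series/parallel combination:
  Rp1 = R1 ‖ R2 ‖ R3 (parallel, all between nodes 0 and 1) = 1/(1/2200 + 1/2 + 1/2.2) = 1.047 Ω
R_th = 1.047 Ω

Final answer: V_th = 0.00476 V, R_th = 1.047 Ω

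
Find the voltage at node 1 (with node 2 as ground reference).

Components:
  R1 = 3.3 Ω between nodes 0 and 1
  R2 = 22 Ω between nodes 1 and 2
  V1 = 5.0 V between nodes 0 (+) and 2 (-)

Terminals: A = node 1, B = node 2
Nodal analysis, taking node 2 as the 0 V reference.
Source V1 fixes V_0 = 5 V.
KCL at each unknown node (sum of currents leaving = 0; resistances in Ω):
  Node 1: (V_1 - 5)/3.3 + (V_1 - 0)/22 = 0
Collecting terms: 0.3485 × V_1 = 1.515  =>  V_1 = 4.348 V
The requested potential is V_1 = 4.348 V.

Final answer: V_1 = 4.348 V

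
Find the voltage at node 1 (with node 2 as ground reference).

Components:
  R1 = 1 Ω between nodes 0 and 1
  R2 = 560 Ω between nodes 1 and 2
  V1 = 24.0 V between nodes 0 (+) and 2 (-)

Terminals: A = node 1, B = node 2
Nodal analysis, taking node 2 as the 0 V reference.
Source V1 fixes V_0 = 24 V.
KCL at each unknown node (sum of currents leaving = 0; resistances in Ω):
  Node 1: (V_1 - 24)/1 + (V_1 - 0)/560 = 0
Collecting terms: 1.002 × V_1 = 24  =>  V_1 = 23.96 V
The requested potential is V_1 = 23.96 V.

Final answer: V_1 = 23.96 V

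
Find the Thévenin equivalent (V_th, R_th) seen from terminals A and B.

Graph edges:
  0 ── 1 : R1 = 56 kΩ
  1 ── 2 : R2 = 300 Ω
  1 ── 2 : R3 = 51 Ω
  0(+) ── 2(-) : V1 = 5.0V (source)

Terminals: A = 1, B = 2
Step 1 — V_th is the open-circuit voltage V_A - V_B (nothing connected across the terminals).
Nodal analysis, taking node 2 as the 0 V reference.
Source V1 fixes V_0 = 5 V.
KCL at each unknown node (sum of currents leaving = 0; resistances in Ω):
  Node 1: (V_1 - 5)/56000 + (V_1 - 0)/300 + (V_1 - 0)/51 = 0
Collecting terms: 0.02296 × V_1 = 0.00008929  =>  V_1 = 0.003889 V
V_th = V_1 - V_2 = 0.003889 - 0 = 0.003889 V
Step 2 — R_th: zero the source — replace V1 by a short circuit (node 2 merges into node 0) — and find the resistance seen between A (node 1) and B (node 0).
Reduce the network between node 1 (A) and node 0 (B) by series/parallel combination:
  Rp1 = R1 ‖ R2 ‖ R3 (parallel, all between nodes 0 and 1) = 1/(1/56000 + 1/300 + 1/51) = 43.56 Ω
R_th = 43.56 Ω

Final answer: V_th = 0.003889 V, R_th = 43.56 Ω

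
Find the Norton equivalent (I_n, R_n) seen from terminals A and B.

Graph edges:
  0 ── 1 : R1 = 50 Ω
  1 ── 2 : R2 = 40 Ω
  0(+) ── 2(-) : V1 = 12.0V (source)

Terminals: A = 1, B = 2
Find the Thévenin equivalent first; then I_n = V_th/R_th and R_n = R_th.
Step 1 — V_th is the open-circuit voltage V_A - V_B (nothing connected across the terminals).
Nodal analysis, taking node 2 as the 0 V reference.
Source V1 fixes V_0 = 12 V.
KCL at each unknown node (sum of currents leaving = 0; resistances in Ω):
  Node 1: (V_1 - 12)/50 + (V_1 - 0)/40 = 0
Collecting terms: 0.045 × V_1 = 0.24  =>  V_1 = 5.333 V
V_th = V_1 - V_2 = 5.333 - 0 = 5.333 V
Step 2 — R_th: zero the source — replace V1 by a short circuit (node 2 merges into node 0) — and find the resistance seen between A (node 1) and B (node 0).
Reduce the network between node 1 (A) and node 0 (B) by series/parallel combination:
  Rp1 = R1 ‖ R2 (parallel, both between nodes 0 and 1) = 1/(1/50 + 1/40) = 22.22 Ω
R_th = 22.22 Ω
I_n = V_th/R_th = 5.333/22.22 = 0.24 A, and R_n = R_th = 22.22 Ω

Final answer: I_n = 0.24 A, R_n = 22.22 Ω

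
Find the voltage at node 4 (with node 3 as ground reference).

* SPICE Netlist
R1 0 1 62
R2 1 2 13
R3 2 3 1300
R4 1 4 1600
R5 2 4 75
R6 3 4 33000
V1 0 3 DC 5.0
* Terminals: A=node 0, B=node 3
Nodal analysis, taking node 3 as the 0 V reference.
Source V1 fixes V_0 = 5 V.
KCL at each unknown node (sum of currents leaving = 0; resistances in Ω):
  Node 1: (V_1 - 5)/62 + (V_1 - V_2)/13 + (V_1 - V_4)/1600 = 0
  Node 2: (V_2 - V_1)/13 + (V_2 - 0)/1300 + (V_2 - V_4)/75 = 0
  Node 4: (V_4 - V_1)/1600 + (V_4 - V_2)/75 + (V_4 - 0)/33000 = 0
Collecting terms (coefficients in siemens):
  0.09368·V_1 - 0.07692·V_2 - 0.000625·V_4 = 0.08065
  0.09103·V_2 - 0.07692·V_1 - 0.01333·V_4 = 0
  0.01399·V_4 - 0.000625·V_1 - 0.01333·V_2 = 0
Solving these 3 simultaneous equations (Gaussian elimination) gives:
  V_1 = 4.766 V, V_2 = 4.718 V, V_4 = 4.71 V
The requested potential is V_4 = 4.71 V.

Final answer: V_4 = 4.71 V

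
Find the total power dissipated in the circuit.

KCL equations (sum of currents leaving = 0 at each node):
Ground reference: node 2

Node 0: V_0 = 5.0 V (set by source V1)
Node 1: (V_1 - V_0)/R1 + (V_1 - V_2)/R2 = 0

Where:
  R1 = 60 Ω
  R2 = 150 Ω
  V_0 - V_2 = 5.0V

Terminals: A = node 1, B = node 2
Nodal analysis, taking node 2 as the 0 V reference.
Source V1 fixes V_0 = 5 V.
KCL at each unknown node (sum of currents leaving = 0; resistances in Ω):
  Node 1: (V_1 - 5)/60 + (V_1 - 0)/150 = 0
Collecting terms: 0.02333 × V_1 = 0.08333  =>  V_1 = 3.571 V
Power in each resistor, P = (ΔV)²/R:
  P_R1 = (5 - 3.571)²/60 = 0.03401 W
  P_R2 = (3.571 - 0)²/150 = 0.08503 W
P_total = P_R1 + P_R2 = 0.119 W

Final answer: 0.119 W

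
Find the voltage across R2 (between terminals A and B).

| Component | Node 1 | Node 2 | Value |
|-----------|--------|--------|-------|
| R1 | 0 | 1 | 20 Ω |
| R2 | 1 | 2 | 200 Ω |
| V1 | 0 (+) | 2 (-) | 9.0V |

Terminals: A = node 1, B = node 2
R1 and R2 are in series across V1 (node 0 → node 1 → node 2), and the output A–B is taken across R2, so this is a voltage divider.
Series current: I = V1/(R1 + R2) = 9/(20 + 200) = 9/220 = 0.04091 A
V_R2 = I × R2 = V1 × R2/(R1 + R2) = 9 × 200/220 = 8.182 V

Final answer: 8.182 V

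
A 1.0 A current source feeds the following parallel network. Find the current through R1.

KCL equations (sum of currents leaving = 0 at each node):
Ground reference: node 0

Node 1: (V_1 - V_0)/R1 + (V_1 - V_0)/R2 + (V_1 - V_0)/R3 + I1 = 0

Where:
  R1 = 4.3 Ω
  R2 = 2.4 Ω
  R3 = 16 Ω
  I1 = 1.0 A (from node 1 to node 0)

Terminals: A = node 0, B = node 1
All resistors sit directly between nodes 0 and 1, so they are in parallel and share one voltage V; the full source current 1 A splits among them.
1/R_par = 1/4.3 + 1/2.4 + 1/16 = 0.7117 S  =>  R_par = 1.405 Ω
V = I × R_par = 1 × 1.405 = 1.405 V
I_R1 = V/R1 = 1.405/4.3 = 0.3268 A

Final answer: 0.3268 A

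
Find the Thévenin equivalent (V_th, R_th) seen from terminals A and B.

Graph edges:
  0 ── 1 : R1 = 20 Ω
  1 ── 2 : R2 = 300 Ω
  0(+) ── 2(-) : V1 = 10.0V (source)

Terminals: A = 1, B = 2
Step 1 — V_th is the open-circuit voltage V_A - V_B (nothing connected across the terminals).
Nodal analysis, taking node 2 as the 0 V reference.
Source V1 fixes V_0 = 10 V.
KCL at each unknown node (sum of currents leaving = 0; resistances in Ω):
  Node 1: (V_1 - 10)/20 + (V_1 - 0)/300 = 0
Collecting terms: 0.05333 × V_1 = 0.5  =>  V_1 = 9.375 V
V_th = V_1 - V_2 = 9.375 - 0 = 9.375 V
Step 2 — R_th: zero the source — replace V1 by a short circuit (node 2 merges into node 0) — and find the resistance seen between A (node 1) and B (node 0).
Reduce the network between node 1 (A) and node 0 (B) by series/parallel combination:
  Rp1 = R1 ‖ R2 (parallel, both between nodes 0 and 1) = 1/(1/20 + 1/300) = 18.75 Ω
R_th = 18.75 Ω

Final answer: V_th = 9.375 V, R_th = 18.75 Ω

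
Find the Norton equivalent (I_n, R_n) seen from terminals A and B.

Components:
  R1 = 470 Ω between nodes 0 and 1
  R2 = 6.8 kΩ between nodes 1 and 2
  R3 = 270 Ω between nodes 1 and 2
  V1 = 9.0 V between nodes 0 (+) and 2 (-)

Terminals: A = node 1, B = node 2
Find the Thévenin equivalent first; then I_n = V_th/R_th and R_n = R_th.
Step 1 — V_th is the open-circuit voltage V_A - V_B (nothing connected across the terminals).
Nodal analysis, taking node 2 as the 0 V reference.
Source V1 fixes V_0 = 9 V.
KCL at each unknown node (sum of currents leaving = 0; resistances in Ω):
  Node 1: (V_1 - 9)/470 + (V_1 - 0)/6800 + (V_1 - 0)/270 = 0
Collecting terms: 0.005978 × V_1 = 0.01915  =>  V_1 = 3.203 V
V_th = V_1 - V_2 = 3.203 - 0 = 3.203 V
Step 2 — R_th: zero the source — replace V1 by a short circuit (node 2 merges into node 0) — and find the resistance seen between A (node 1) and B (node 0).
Reduce the network between node 1 (A) and node 0 (B) by series/parallel combination:
  Rp1 = R1 ‖ R2 ‖ R3 (parallel, all between nodes 0 and 1) = 1/(1/470 + 1/6800 + 1/270) = 167.3 Ω
R_th = 167.3 Ω
I_n = V_th/R_th = 3.203/167.3 = 0.01915 A, and R_n = R_th = 167.3 Ω

Final answer: I_n = 0.01915 A, R_n = 167.3 Ω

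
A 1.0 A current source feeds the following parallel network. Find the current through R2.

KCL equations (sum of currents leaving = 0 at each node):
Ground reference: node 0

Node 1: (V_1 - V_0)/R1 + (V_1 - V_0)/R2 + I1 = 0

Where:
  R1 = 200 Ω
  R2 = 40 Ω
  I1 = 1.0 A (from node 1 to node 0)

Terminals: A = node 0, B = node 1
All resistors sit directly between nodes 0 and 1, so they are in parallel and share one voltage V; the full source current 1 A splits among them.
1/R_par = 1/200 + 1/40 = 0.03 S  =>  R_par = 33.33 Ω
V = I × R_par = 1 × 33.33 = 33.33 V
I_R2 = V/R2 = 33.33/40 = 0.8333 A

Final answer: 0.8333 A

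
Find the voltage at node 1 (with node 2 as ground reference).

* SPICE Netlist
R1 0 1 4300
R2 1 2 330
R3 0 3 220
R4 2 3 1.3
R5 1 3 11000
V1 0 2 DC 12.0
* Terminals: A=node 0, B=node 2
Nodal analysis, taking node 2 as the 0 V reference.
Source V1 fixes V_0 = 12 V.
KCL at each unknown node (sum of currents leaving = 0; resistances in Ω):
  Node 1: (V_1 - 12)/4300 + (V_1 - 0)/330 + (V_1 - V_3)/11000 = 0
  Node 3: (V_3 - 12)/220 + (V_3 - 0)/1.3 + (V_3 - V_1)/11000 = 0
Collecting terms (coefficients in siemens):
  0.003354·V_1 - 0.00009091·V_3 = 0.002791
  0.7739·V_3 - 0.00009091·V_1 = 0.05455
Determinant D = (0.003354)(0.7739) - (-0.00009091)(-0.00009091) = 0.002595
V_1 = [(0.002791)(0.7739) - (-0.00009091)(0.05455)]/D = 0.834 V
V_3 = [(0.003354)(0.05455) - (0.002791)(-0.00009091)]/D = 0.07058 V
The requested potential is V_1 = 0.834 V.

Final answer: V_1 = 0.834 V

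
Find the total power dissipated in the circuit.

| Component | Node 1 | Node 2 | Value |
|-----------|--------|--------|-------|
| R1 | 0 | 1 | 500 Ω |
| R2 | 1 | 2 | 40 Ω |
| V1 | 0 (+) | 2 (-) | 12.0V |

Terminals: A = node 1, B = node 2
Nodal analysis, taking node 2 as the 0 V reference.
Source V1 fixes V_0 = 12 V.
KCL at each unknown node (sum of currents leaving = 0; resistances in Ω):
  Node 1: (V_1 - 12)/500 + (V_1 - 0)/40 = 0
Collecting terms: 0.027 × V_1 = 0.024  =>  V_1 = 0.8889 V
Power in each resistor, P = (ΔV)²/R:
  P_R1 = (12 - 0.8889)²/500 = 0.2469 W
  P_R2 = (0.8889 - 0)²/40 = 0.01975 W
P_total = P_R1 + P_R2 = 0.2667 W

Final answer: 0.2667 W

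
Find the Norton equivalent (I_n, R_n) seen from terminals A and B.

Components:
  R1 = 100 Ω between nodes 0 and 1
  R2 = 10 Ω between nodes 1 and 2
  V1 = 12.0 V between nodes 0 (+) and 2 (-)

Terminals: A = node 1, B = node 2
Find the Thévenin equivalent first; then I_n = V_th/R_th and R_n = R_th.
Step 1 — V_th is the open-circuit voltage V_A - V_B (nothing connected across the terminals).
Nodal analysis, taking node 2 as the 0 V reference.
Source V1 fixes V_0 = 12 V.
KCL at each unknown node (sum of currents leaving = 0; resistances in Ω):
  Node 1: (V_1 - 12)/100 + (V_1 - 0)/10 = 0
Collecting terms: 0.11 × V_1 = 0.12  =>  V_1 = 1.091 V
V_th = V_1 - V_2 = 1.091 - 0 = 1.091 V
Step 2 — R_th: zero the source — replace V1 by a short circuit (node 2 merges into node 0) — and find the resistance seen between A (node 1) and B (node 0).
Reduce the network between node 1 (A) and node 0 (B) by series/parallel combination:
  Rp1 = R1 ‖ R2 (parallel, both between nodes 0 and 1) = 1/(1/100 + 1/10) = 9.091 Ω
R_th = 9.091 Ω
I_n = V_th/R_th = 1.091/9.091 = 0.12 A, and R_n = R_th = 9.091 Ω

Final answer: I_n = 0.12 A, R_n = 9.091 Ω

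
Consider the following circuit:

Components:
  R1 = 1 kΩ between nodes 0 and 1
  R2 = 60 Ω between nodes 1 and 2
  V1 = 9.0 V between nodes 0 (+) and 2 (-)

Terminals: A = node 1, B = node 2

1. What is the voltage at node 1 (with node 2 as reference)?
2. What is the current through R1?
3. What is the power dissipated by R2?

Nodal analysis, taking node 2 as the 0 V reference.
Source V1 fixes V_0 = 9 V.
KCL at each unknown node (sum of currents leaving = 0; resistances in Ω):
  Node 1: (V_1 - 9)/1000 + (V_1 - 0)/60 = 0
Collecting terms: 0.01767 × V_1 = 0.009  =>  V_1 = 0.5094 V
Part 1:
  Read off the nodal solution: V_1 = 0.5094 V
Part 2:
  I_R1 = (V_0 - V_1)/R1 = (9 - 0.5094)/1000 = 0.008491 A
  Magnitude: I_R1 = 0.008491 A
Part 3:
  I_R2 = (V_1 - V_2)/R2 = (0.5094 - 0)/60 = 0.008491 A
  P_R2 = I_R2² × R2 = (0.008491)² × 60 = 0.004325 W

Final answers:
1. V_1 = 0.5094 V
2. I_R1 = 0.008491 A
3. P_R2 = 0.004325 W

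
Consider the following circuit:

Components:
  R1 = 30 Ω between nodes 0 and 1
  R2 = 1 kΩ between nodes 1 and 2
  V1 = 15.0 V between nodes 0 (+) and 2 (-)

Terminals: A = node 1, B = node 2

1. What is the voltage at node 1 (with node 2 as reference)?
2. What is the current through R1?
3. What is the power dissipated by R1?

Nodal analysis, taking node 2 as the 0 V reference.
Source V1 fixes V_0 = 15 V.
KCL at each unknown node (sum of currents leaving = 0; resistances in Ω):
  Node 1: (V_1 - 15)/30 + (V_1 - 0)/1000 = 0
Collecting terms: 0.03433 × V_1 = 0.5  =>  V_1 = 14.56 V
Part 1:
  Read off the nodal solution: V_1 = 14.56 V
Part 2:
  I_R1 = (V_0 - V_1)/R1 = (15 - 14.56)/30 = 0.01456 A
  Magnitude: I_R1 = 0.01456 A
Part 3:
  I_R1 = (V_0 - V_1)/R1 = (15 - 14.56)/30 = 0.01456 A
  P_R1 = I_R1² × R1 = (0.01456)² × 30 = 0.006363 W

Final answers:
1. V_1 = 14.56 V
2. I_R1 = 0.01456 A
3. P_R1 = 0.006363 W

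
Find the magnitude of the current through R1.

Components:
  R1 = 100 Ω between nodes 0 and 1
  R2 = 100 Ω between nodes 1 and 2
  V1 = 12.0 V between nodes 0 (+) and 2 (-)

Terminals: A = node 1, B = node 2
Nodal analysis, taking node 2 as the 0 V reference.
Source V1 fixes V_0 = 12 V.
KCL at each unknown node (sum of currents leaving = 0; resistances in Ω):
  Node 1: (V_1 - 12)/100 + (V_1 - 0)/100 = 0
Collecting terms: 0.02 × V_1 = 0.12  =>  V_1 = 6 V
I_R1 = (V_0 - V_1)/R1 = (12 - 6)/100 = 0.06 A
|I_R1| = 0.06 A

Final answer: |I_R1| = 0.06 A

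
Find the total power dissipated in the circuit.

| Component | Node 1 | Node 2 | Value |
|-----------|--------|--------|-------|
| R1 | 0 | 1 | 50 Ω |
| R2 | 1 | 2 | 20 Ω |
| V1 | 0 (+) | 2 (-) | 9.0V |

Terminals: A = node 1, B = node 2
Nodal analysis, taking node 2 as the 0 V reference.
Source V1 fixes V_0 = 9 V.
KCL at each unknown node (sum of currents leaving = 0; resistances in Ω):
  Node 1: (V_1 - 9)/50 + (V_1 - 0)/20 = 0
Collecting terms: 0.07 × V_1 = 0.18  =>  V_1 = 2.571 V
Power in each resistor, P = (ΔV)²/R:
  P_R1 = (9 - 2.571)²/50 = 0.8265 W
  P_R2 = (2.571 - 0)²/20 = 0.3306 W
P_total = P_R1 + P_R2 = 1.157 W

Final answer: 1.157 W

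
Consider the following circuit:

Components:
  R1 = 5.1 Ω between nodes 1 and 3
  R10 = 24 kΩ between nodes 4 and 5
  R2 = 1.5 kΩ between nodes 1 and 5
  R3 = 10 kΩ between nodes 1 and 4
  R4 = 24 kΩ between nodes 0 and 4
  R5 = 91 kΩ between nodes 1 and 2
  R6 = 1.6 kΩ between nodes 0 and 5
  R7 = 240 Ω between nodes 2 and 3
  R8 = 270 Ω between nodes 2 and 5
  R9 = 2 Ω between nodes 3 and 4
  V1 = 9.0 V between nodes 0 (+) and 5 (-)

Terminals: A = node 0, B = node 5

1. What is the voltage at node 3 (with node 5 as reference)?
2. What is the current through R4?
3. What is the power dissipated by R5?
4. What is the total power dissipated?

Nodal analysis, taking node 5 as the 0 V reference.
Source V1 fixes V_0 = 9 V.
KCL at each unknown node (sum of currents leaving = 0; resistances in Ω):
  Node 1: (V_1 - V_3)/5.1 + (V_1 - 0)/1500 + (V_1 - V_4)/10000 + (V_1 - V_2)/91000 = 0
  Node 2: (V_2 - V_1)/91000 + (V_2 - V_3)/240 + (V_2 - 0)/270 = 0
  Node 3: (V_3 - V_1)/5.1 + (V_3 - V_2)/240 + (V_3 - V_4)/2 = 0
  Node 4: (V_4 - V_1)/10000 + (V_4 - 9)/24000 + (V_4 - V_3)/2 + (V_4 - 0)/24000 = 0
Collecting terms (coefficients in siemens):
  0.1969·V_1 - 0.00001099·V_2 - 0.1961·V_3 - 0.0001·V_4 = 0
  0.007881·V_2 - 0.00001099·V_1 - 0.004167·V_3 = 0
  0.7002·V_3 - 0.1961·V_1 - 0.004167·V_2 - 0.5·V_4 = 0
  0.5002·V_4 - 0.0001·V_1 - 0.5·V_3 = 0.000375
Solving these 4 simultaneous equations (Gaussian elimination) gives:
  V_1 = 0.1378 V, V_2 = 0.07331 V, V_3 = 0.1383 V, V_4 = 0.139 V
Part 1:
  Read off the nodal solution: V_3 = 0.1383 V
Part 2:
  I_R4 = (V_0 - V_4)/R4 = (9 - 0.139)/24000 = 0.0003692 A
  Magnitude: I_R4 = 0.0003692 A
Part 3:
  I_R5 = (V_1 - V_2)/R5 = (0.1378 - 0.07331)/91000 = 0.0000007091 A
  P_R5 = I_R5² × R5 = (0.0000007091)² × 91000 = 0.00000004575 W
Part 4:
  Power in each resistor, P = (ΔV)²/R:
    P_R1 = (0.1378 - 0.1383)²/5.1 = 0.00000004362 W
    P_R2 = (0.1378 - 0)²/1500 = 0.00001267 W
    P_R3 = (0.1378 - 0.139)²/10000 = 0.0000000001436 W
    P_R4 = (9 - 0.139)²/24000 = 0.003272 W
    P_R5 = (0.1378 - 0.07331)²/91000 = 0.00000004575 W
    P_R6 = (9 - 0)²/1600 = 0.05063 W
    P_R7 = (0.07331 - 0.1383)²/240 = 0.0000176 W
    P_R8 = (0.07331 - 0)²/270 = 0.00001991 W
    P_R9 = (0.1383 - 0.139)²/2 = 0.000000264 W
    P_R10 = (0.139 - 0)²/24000 = 0.0000008054 W
  P_total = P_R1 + P_R2 + P_R3 + P_R4 + P_R5 + P_R6 + P_R7 + P_R8 + P_R9 + P_R10 = 0.05395 W

Final answers:
1. V_3 = 0.1383 V
2. I_R4 = 0.0003692 A
3. P_R5 = 4.575e-08 W
4. P_total = 0.05395 W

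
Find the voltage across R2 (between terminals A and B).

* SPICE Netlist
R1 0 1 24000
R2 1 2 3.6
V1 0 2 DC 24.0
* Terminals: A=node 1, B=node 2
R1 and R2 are in series across V1 (node 0 → node 1 → node 2), and the output A–B is taken across R2, so this is a voltage divider.
Series current: I = V1/(R1 + R2) = 24/(24000 + 3.6) = 24/24000 = 0.0009999 A
V_R2 = I × R2 = V1 × R2/(R1 + R2) = 24 × 3.6/24000 = 0.003599 V

Final answer: 0.003599 V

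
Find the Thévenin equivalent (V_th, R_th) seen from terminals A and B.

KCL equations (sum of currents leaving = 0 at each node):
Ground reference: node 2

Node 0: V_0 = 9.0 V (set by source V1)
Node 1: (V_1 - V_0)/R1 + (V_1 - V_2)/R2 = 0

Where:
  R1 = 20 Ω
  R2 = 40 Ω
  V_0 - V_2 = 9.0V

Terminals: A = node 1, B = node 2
Step 1 — V_th is the open-circuit voltage V_A - V_B (nothing connected across the terminals).
Nodal analysis, taking node 2 as the 0 V reference.
Source V1 fixes V_0 = 9 V.
KCL at each unknown node (sum of currents leaving = 0; resistances in Ω):
  Node 1: (V_1 - 9)/20 + (V_1 - 0)/40 = 0
Collecting terms: 0.075 × V_1 = 0.45  =>  V_1 = 6 V
V_th = V_1 - V_2 = 6 - 0 = 6 V
Step 2 — R_th: zero the source — replace V1 by a short circuit (node 2 merges into node 0) — and find the resistance seen between A (node 1) and B (node 0).
Reduce the network between node 1 (A) and node 0 (B) by series/parallel combination:
  Rp1 = R1 ‖ R2 (parallel, both between nodes 0 and 1) = 1/(1/20 + 1/40) = 13.33 Ω
R_th = 13.33 Ω

Final answer: V_th = 6 V, R_th = 13.33 Ω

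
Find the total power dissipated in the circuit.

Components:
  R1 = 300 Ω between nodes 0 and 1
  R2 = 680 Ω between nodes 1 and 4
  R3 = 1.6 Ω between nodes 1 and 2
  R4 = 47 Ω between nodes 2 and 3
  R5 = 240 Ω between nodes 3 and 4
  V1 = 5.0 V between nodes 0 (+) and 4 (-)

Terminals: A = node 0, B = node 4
Nodal analysis, taking node 4 as the 0 V reference.
Source V1 fixes V_0 = 5 V.
KCL at each unknown node (sum of currents leaving = 0; resistances in Ω):
  Node 1: (V_1 - 5)/300 + (V_1 - 0)/680 + (V_1 - V_2)/1.6 = 0
  Node 2: (V_2 - V_1)/1.6 + (V_2 - V_3)/47 = 0
  Node 3: (V_3 - V_2)/47 + (V_3 - 0)/240 = 0
Collecting terms (coefficients in siemens):
  0.6298·V_1 - 0.625·V_2 = 0.01667
  0.6463·V_2 - 0.625·V_1 - 0.02128·V_3 = 0
  0.02544·V_3 - 0.02128·V_2 = 0
Solving these 3 simultaneous equations (Gaussian elimination) gives:
  V_1 = 2.016 V, V_2 = 2.004 V, V_3 = 1.676 V
Power in each resistor, P = (ΔV)²/R:
  P_R1 = (5 - 2.016)²/300 = 0.02969 W
  P_R2 = (2.016 - 0)²/680 = 0.005974 W
  P_R3 = (2.016 - 2.004)²/1.6 = 0.00007804 W
  P_R4 = (2.004 - 1.676)²/47 = 0.002292 W
  P_R5 = (1.676 - 0)²/240 = 0.01171 W
P_total = P_R1 + P_R2 + P_R3 + P_R4 + P_R5 = 0.04974 W

Final answer: 0.04974 W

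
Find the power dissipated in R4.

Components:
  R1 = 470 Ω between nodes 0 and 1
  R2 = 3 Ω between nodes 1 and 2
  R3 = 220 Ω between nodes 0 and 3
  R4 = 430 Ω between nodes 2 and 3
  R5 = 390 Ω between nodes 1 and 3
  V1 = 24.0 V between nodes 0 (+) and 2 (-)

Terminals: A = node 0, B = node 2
Nodal analysis, taking node 2 as the 0 V reference.
Source V1 fixes V_0 = 24 V.
KCL at each unknown node (sum of currents leaving = 0; resistances in Ω):
  Node 1: (V_1 - 24)/470 + (V_1 - 0)/3 + (V_1 - V_3)/390 = 0
  Node 3: (V_3 - 24)/220 + (V_3 - 0)/430 + (V_3 - V_1)/390 = 0
Collecting terms (coefficients in siemens):
  0.338·V_1 - 0.002564·V_3 = 0.05106
  0.009435·V_3 - 0.002564·V_1 = 0.1091
Determinant D = (0.338)(0.009435) - (-0.002564)(-0.002564) = 0.003183
V_1 = [(0.05106)(0.009435) - (-0.002564)(0.1091)]/D = 0.2393 V
V_3 = [(0.338)(0.1091) - (0.05106)(-0.002564)]/D = 11.63 V
I_R4 = (V_2 - V_3)/R4 = (0 - 11.63)/430 = -0.02704 A
P_R4 = I_R4² × R4 = (-0.02704)² × 430 = 0.3144 W

Final answer: 0.3144 W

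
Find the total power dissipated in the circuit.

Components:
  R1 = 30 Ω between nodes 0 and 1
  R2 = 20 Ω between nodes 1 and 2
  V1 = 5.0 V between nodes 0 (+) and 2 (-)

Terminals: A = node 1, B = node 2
Nodal analysis, taking node 2 as the 0 V reference.
Source V1 fixes V_0 = 5 V.
KCL at each unknown node (sum of currents leaving = 0; resistances in Ω):
  Node 1: (V_1 - 5)/30 + (V_1 - 0)/20 = 0
Collecting terms: 0.08333 × V_1 = 0.1667  =>  V_1 = 2 V
Power in each resistor, P = (ΔV)²/R:
  P_R1 = (5 - 2)²/30 = 0.3 W
  P_R2 = (2 - 0)²/20 = 0.2 W
P_total = P_R1 + P_R2 = 0.5 W

Final answer: 0.5 W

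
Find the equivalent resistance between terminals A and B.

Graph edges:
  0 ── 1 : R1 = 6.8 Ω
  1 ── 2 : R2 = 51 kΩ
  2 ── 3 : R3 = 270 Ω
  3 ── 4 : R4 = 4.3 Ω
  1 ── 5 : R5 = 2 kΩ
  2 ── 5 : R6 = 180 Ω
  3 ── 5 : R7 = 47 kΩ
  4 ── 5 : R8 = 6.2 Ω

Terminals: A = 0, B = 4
The network is not a plain series/parallel combination. Inject a 1 A test current into terminal A (node 0) and return it from terminal B (node 4); then R_eq = V_A / (1 A).
Nodal analysis, taking node 4 as the 0 V reference.
Current source I_test pushes 1 A into node 0 and draws it out of node 4.
KCL at each unknown node (sum of currents leaving = 0; resistances in Ω):
  Node 0: (V_0 - V_1)/6.8 - 1 = 0
  Node 1: (V_1 - V_0)/6.8 + (V_1 - V_2)/51000 + (V_1 - V_5)/2000 = 0
  Node 2: (V_2 - V_1)/51000 + (V_2 - V_3)/270 + (V_2 - V_5)/180 = 0
  Node 3: (V_3 - V_2)/270 + (V_3 - 0)/4.3 + (V_3 - V_5)/47000 = 0
  Node 5: (V_5 - V_1)/2000 + (V_5 - V_2)/180 + (V_5 - V_3)/47000 + (V_5 - 0)/6.2 = 0
Collecting terms (coefficients in siemens):
  0.1471·V_0 - 0.1471·V_1 = 1
  0.1476·V_1 - 0.1471·V_0 - 0.00001961·V_2 - 0.0005·V_5 = 0
  0.009279·V_2 - 0.00001961·V_1 - 0.003704·V_3 - 0.005556·V_5 = 0
  0.2363·V_3 - 0.003704·V_2 - 0.00002128·V_5 = 0
  0.1674·V_5 - 0.0005·V_1 - 0.005556·V_2 - 0.00002128·V_3 = 0
Solving these 5 simultaneous equations (Gaussian elimination) gives:
  V_0 = 1937 V, V_1 = 1931 V, V_2 = 7.735 V, V_3 = 0.1218 V
  V_5 = 6.024 V
R_eq = V_0 / 1 A = 1937 Ω = 1.937 kΩ

Final answer: 1.937 kΩ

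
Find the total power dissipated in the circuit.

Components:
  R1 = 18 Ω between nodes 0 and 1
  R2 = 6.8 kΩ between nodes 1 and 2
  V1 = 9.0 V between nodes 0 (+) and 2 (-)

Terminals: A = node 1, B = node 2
Nodal analysis, taking node 2 as the 0 V reference.
Source V1 fixes V_0 = 9 V.
KCL at each unknown node (sum of currents leaving = 0; resistances in Ω):
  Node 1: (V_1 - 9)/18 + (V_1 - 0)/6800 = 0
Collecting terms: 0.0557 × V_1 = 0.5  =>  V_1 = 8.976 V
Power in each resistor, P = (ΔV)²/R:
  P_R1 = (9 - 8.976)²/18 = 0.00003136 W
  P_R2 = (8.976 - 0)²/6800 = 0.01185 W
P_total = P_R1 + P_R2 = 0.01188 W

Final answer: 0.01188 W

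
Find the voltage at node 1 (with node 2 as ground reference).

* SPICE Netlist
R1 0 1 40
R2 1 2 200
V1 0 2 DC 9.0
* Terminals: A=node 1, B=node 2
Nodal analysis, taking node 2 as the 0 V reference.
Source V1 fixes V_0 = 9 V.
KCL at each unknown node (sum of currents leaving = 0; resistances in Ω):
  Node 1: (V_1 - 9)/40 + (V_1 - 0)/200 = 0
Collecting terms: 0.03 × V_1 = 0.225  =>  V_1 = 7.5 V
The requested potential is V_1 = 7.5 V.

Final answer: V_1 = 7.5 V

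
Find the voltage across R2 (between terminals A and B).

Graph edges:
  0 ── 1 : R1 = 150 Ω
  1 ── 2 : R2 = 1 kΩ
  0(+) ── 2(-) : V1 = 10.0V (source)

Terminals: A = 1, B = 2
R1 and R2 are in series across V1 (node 0 → node 1 → node 2), and the output A–B is taken across R2, so this is a voltage divider.
Series current: I = V1/(R1 + R2) = 10/(150 + 1000) = 10/1150 = 0.008696 A
V_R2 = I × R2 = V1 × R2/(R1 + R2) = 10 × 1000/1150 = 8.696 V

Final answer: 8.696 V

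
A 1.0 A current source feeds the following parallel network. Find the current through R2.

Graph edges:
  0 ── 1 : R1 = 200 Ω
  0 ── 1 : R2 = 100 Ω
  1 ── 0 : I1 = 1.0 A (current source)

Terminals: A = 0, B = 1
All resistors sit directly between nodes 0 and 1, so they are in parallel and share one voltage V; the full source current 1 A splits among them.
1/R_par = 1/200 + 1/100 = 0.015 S  =>  R_par = 66.67 Ω
V = I × R_par = 1 × 66.67 = 66.67 V
I_R2 = V/R2 = 66.67/100 = 0.6667 A

Final answer: 0.6667 A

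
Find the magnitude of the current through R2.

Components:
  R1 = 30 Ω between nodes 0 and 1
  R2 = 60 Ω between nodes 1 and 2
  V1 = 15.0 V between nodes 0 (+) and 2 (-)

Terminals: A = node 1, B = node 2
Nodal analysis, taking node 2 as the 0 V reference.
Source V1 fixes V_0 = 15 V.
KCL at each unknown node (sum of currents leaving = 0; resistances in Ω):
  Node 1: (V_1 - 15)/30 + (V_1 - 0)/60 = 0
Collecting terms: 0.05 × V_1 = 0.5  =>  V_1 = 10 V
I_R2 = (V_1 - V_2)/R2 = (10 - 0)/60 = 0.1667 A
|I_R2| = 0.1667 A

Final answer: |I_R2| = 0.1667 A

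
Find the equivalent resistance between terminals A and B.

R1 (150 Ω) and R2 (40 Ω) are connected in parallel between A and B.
Reduce the network between node 0 (A) and node 1 (B) by series/parallel combination:
  Rp1 = R1 ‖ R2 (parallel, both between nodes 0 and 1) = 1/(1/150 + 1/40) = 31.58 Ω
R_eq = 31.58 Ω

Final answer: 31.58 Ω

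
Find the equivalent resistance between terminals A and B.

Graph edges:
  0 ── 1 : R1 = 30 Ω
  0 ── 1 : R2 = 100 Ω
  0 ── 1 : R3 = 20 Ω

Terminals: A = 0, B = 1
Reduce the network between node 0 (A) and node 1 (B) by series/parallel combination:
  Rp1 = R1 ‖ R2 ‖ R3 (parallel, all between nodes 0 and 1) = 1/(1/30 + 1/100 + 1/20) = 10.71 Ω
R_eq = 10.71 Ω

Final answer: 10.71 Ω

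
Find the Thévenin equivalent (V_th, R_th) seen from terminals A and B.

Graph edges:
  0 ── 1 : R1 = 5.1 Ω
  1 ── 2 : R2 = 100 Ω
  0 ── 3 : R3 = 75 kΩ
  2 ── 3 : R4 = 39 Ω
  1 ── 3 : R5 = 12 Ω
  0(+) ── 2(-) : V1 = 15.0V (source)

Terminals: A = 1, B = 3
Step 1 — V_th is the open-circuit voltage V_A - V_B (nothing connected across the terminals).
Nodal analysis, taking node 2 as the 0 V reference.
Source V1 fixes V_0 = 15 V.
KCL at each unknown node (sum of currents leaving = 0; resistances in Ω):
  Node 1: (V_1 - 15)/5.1 + (V_1 - 0)/100 + (V_1 - V_3)/12 = 0
  Node 3: (V_3 - 15)/75000 + (V_3 - 0)/39 + (V_3 - V_1)/12 = 0
Collecting terms (coefficients in siemens):
  0.2894·V_1 - 0.08333·V_3 = 2.941
  0.109·V_3 - 0.08333·V_1 = 0.0002
Determinant D = (0.2894)(0.109) - (-0.08333)(-0.08333) = 0.0246
V_1 = [(2.941)(0.109) - (-0.08333)(0.0002)]/D = 13.03 V
V_3 = [(0.2894)(0.0002) - (2.941)(-0.08333)]/D = 9.967 V
V_th = V_1 - V_3 = 13.03 - 9.967 = 3.066 V
Step 2 — R_th: zero the source — replace V1 by a short circuit (node 2 merges into node 0) — and find the resistance seen between A (node 1) and B (node 3).
Reduce the network between node 1 (A) and node 3 (B) by series/parallel combination:
  Rp1 = R1 ‖ R2 (parallel, both between nodes 0 and 1) = 1/(1/5.1 + 1/100) = 4.853 Ω
  Rp2 = R3 ‖ R4 (parallel, both between nodes 0 and 3) = 1/(1/75000 + 1/39) = 38.98 Ω
  Rs1 = Rp1 + Rp2 (series, joined only at node 0) = 4.853 + 38.98 = 43.83 Ω
  Rp3 = R5 ‖ Rs1 (parallel, both between nodes 1 and 3) = 1/(1/12 + 1/43.83) = 9.421 Ω
R_th = 9.421 Ω

Final answer: V_th = 3.066 V, R_th = 9.421 Ω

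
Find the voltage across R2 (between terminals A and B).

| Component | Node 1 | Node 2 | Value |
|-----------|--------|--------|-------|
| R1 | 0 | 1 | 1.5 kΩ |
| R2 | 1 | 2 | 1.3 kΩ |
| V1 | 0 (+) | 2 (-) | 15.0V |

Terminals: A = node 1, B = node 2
R1 and R2 are in series across V1 (node 0 → node 1 → node 2), and the output A–B is taken across R2, so this is a voltage divider.
Series current: I = V1/(R1 + R2) = 15/(1500 + 1300) = 15/2800 = 0.005357 A
V_R2 = I × R2 = V1 × R2/(R1 + R2) = 15 × 1300/2800 = 6.964 V

Final answer: 6.964 V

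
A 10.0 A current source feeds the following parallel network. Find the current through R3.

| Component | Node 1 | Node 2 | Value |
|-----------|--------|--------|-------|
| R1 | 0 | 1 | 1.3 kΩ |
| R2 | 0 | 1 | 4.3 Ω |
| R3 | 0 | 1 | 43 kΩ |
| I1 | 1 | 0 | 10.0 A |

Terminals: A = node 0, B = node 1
All resistors sit directly between nodes 0 and 1, so they are in parallel and share one voltage V; the full source current 10 A splits among them.
1/R_par = 1/1300 + 1/4.3 + 1/43000 = 0.2334 S  =>  R_par = 4.285 Ω
V = I × R_par = 10 × 4.285 = 42.85 V
I_R3 = V/R3 = 42.85/43000 = 0.0009966 A

Final answer: 0.0009966 A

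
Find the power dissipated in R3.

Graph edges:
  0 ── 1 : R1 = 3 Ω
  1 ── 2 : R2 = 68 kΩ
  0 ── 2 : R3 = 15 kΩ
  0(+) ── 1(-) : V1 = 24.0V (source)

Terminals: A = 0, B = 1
Nodal analysis, taking node 1 as the 0 V reference.
Source V1 fixes V_0 = 24 V.
KCL at each unknown node (sum of currents leaving = 0; resistances in Ω):
  Node 2: (V_2 - 0)/68000 + (V_2 - 24)/15000 = 0
Collecting terms: 0.00008137 × V_2 = 0.0016  =>  V_2 = 19.66 V
I_R3 = (V_0 - V_2)/R3 = (24 - 19.66)/15000 = 0.0002892 A
P_R3 = I_R3² × R3 = (0.0002892)² × 15000 = 0.001254 W

Final answer: 0.001254 W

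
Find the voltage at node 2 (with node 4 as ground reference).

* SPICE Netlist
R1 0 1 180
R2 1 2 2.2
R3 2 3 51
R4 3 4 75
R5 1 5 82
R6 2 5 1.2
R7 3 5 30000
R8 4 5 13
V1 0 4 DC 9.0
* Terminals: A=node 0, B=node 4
Nodal analysis, taking node 4 as the 0 V reference.
Source V1 fixes V_0 = 9 V.
KCL at each unknown node (sum of currents leaving = 0; resistances in Ω):
  Node 1: (V_1 - 9)/180 + (V_1 - V_2)/2.2 + (V_1 - V_5)/82 = 0
  Node 2: (V_2 - V_1)/2.2 + (V_2 - V_3)/51 + (V_2 - V_5)/1.2 = 0
  Node 3: (V_3 - V_2)/51 + (V_3 - 0)/75 + (V_3 - V_5)/30000 = 0
  Node 5: (V_5 - V_1)/82 + (V_5 - V_2)/1.2 + (V_5 - V_3)/30000 + (V_5 - 0)/13 = 0
Collecting terms (coefficients in siemens):
  0.4723·V_1 - 0.4545·V_2 - 0.0122·V_5 = 0.05
  1.307·V_2 - 0.4545·V_1 - 0.01961·V_3 - 0.8333·V_5 = 0
  0.03297·V_3 - 0.01961·V_2 - 0.00003333·V_5 = 0
  0.9225·V_5 - 0.0122·V_1 - 0.8333·V_2 - 0.00003333·V_3 = 0
Solving these 4 simultaneous equations (Gaussian elimination) gives:
  V_1 = 0.6853 V, V_2 = 0.5876 V, V_3 = 0.3499 V, V_5 = 0.5399 V
The requested potential is V_2 = 0.5876 V.

Final answer: V_2 = 0.5876 V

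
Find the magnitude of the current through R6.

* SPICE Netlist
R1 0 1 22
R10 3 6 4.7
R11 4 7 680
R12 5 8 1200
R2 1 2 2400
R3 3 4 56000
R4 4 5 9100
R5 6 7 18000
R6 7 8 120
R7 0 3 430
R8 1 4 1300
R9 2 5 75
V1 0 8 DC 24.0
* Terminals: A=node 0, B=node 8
Nodal analysis, taking node 8 as the 0 V reference.
Source V1 fixes V_0 = 24 V.
KCL at each unknown node (sum of currents leaving = 0; resistances in Ω):
  Node 1: (V_1 - 24)/22 + (V_1 - V_2)/2400 + (V_1 - V_4)/1300 = 0
  Node 2: (V_2 - V_1)/2400 + (V_2 - V_5)/75 = 0
  Node 3: (V_3 - V_4)/56000 + (V_3 - 24)/430 + (V_3 - V_6)/4.7 = 0
  Node 4: (V_4 - V_3)/56000 + (V_4 - V_5)/9100 + (V_4 - V_1)/1300 + (V_4 - V_7)/680 = 0
  Node 5: (V_5 - V_4)/9100 + (V_5 - V_2)/75 + (V_5 - 0)/1200 = 0
  Node 6: (V_6 - V_7)/18000 + (V_6 - V_3)/4.7 = 0
  Node 7: (V_7 - V_6)/18000 + (V_7 - 0)/120 + (V_7 - V_4)/680 = 0
Collecting terms (coefficients in siemens):
  0.04664·V_1 - 0.0004167·V_2 - 0.0007692·V_4 = 1.091
  0.01375·V_2 - 0.0004167·V_1 - 0.01333·V_5 = 0
  0.2151·V_3 - 0.00001786·V_4 - 0.2128·V_6 = 0.05581
  0.002368·V_4 - 0.0007692·V_1 - 0.00001786·V_3 - 0.0001099·V_5 - 0.001471·V_7 = 0
  0.01428·V_5 - 0.01333·V_2 - 0.0001099·V_4 = 0
  0.2128·V_6 - 0.2128·V_3 - 0.00005556·V_7 = 0
  0.009859·V_7 - 0.001471·V_4 - 0.00005556·V_6 = 0
Solving these 7 simultaneous equations (Gaussian elimination) gives:
  V_1 = 23.61 V, V_2 = 8.306 V, V_3 = 23.37 V, V_4 = 9.141 V
  V_5 = 7.828 V, V_6 = 23.36 V, V_7 = 1.495 V
I_R6 = (V_7 - V_8)/R6 = (1.495 - 0)/120 = 0.01246 A
|I_R6| = 0.01246 A

Final answer: |I_R6| = 0.01246 A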